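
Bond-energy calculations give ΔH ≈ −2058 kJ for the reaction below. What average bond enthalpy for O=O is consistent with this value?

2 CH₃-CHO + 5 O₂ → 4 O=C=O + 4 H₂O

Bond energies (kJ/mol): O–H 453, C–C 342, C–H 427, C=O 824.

D(O=O) ≈ 482 kJ/mol

Let D be the O=O bond energy.
Σ(broken) = 2×342 + 8×427 + 2×824 + 5×D = 5748 + 5D
Σ(formed) = 8×824 + 8×453 = 10216
ΔH = Σ(broken) − Σ(formed) = (5748 + 5D) − (10216) = −4468 + 5D
Setting this equal to −2058 kJ gives 5D = 2410, so D = 482 kJ/mol.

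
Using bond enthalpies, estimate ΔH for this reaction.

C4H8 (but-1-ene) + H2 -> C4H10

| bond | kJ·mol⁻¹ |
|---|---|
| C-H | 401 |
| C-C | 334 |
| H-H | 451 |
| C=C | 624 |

Bonds broken (reactants):
  C-C: 2 × 334 = 668
  C-H: 8 × 401 = 3208
  C=C: 1 × 624 = 624
  H-H: 1 × 451 = 451
  Σ(broken) = 4951 kJ
Bonds formed (products):
  C-C: 3 × 334 = 1002
  C-H: 10 × 401 = 4010
  Σ(formed) = 5012 kJ
ΔH = Σ(broken) − Σ(formed) = 4951 − 5012 = −61 kJ

ΔH ≈ −61 kJ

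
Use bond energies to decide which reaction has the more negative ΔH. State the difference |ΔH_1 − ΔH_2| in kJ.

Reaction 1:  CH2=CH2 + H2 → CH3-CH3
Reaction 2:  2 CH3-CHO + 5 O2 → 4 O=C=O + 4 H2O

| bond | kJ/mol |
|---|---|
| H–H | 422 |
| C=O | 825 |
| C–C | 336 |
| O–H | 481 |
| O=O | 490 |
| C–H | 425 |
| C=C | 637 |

Reaction 2, by 2149 kJ

Reaction 1:
  Bonds broken (reactants):
    C–H: 4 × 425 = 1700
    C=C: 1 × 637 = 637
    H–H: 1 × 422 = 422
    Σ(broken) = 2759 kJ
  Bonds formed (products):
    C–C: 1 × 336 = 336
    C–H: 6 × 425 = 2550
    Σ(formed) = 2886 kJ
  ΔH_1 = 2759 − 2886 = −127 kJ
Reaction 2:
  Bonds broken (reactants):
    C–C: 2 × 336 = 672
    C–H: 8 × 425 = 3400
    C=O: 2 × 825 = 1650
    O=O: 5 × 490 = 2450
    Σ(broken) = 8172 kJ
  Bonds formed (products):
    C=O: 8 × 825 = 6600
    O–H: 8 × 481 = 3848
    Σ(formed) = 10448 kJ
  ΔH_2 = 8172 − 10448 = −2276 kJ
ΔH_1 − ΔH_2 = +2149 kJ, so reaction 2 has the more negative ΔH; |ΔH_1 − ΔH_2| = 2149 kJ.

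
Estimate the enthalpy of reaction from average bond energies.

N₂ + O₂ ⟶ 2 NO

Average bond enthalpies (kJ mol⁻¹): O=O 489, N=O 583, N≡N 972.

Bonds broken (reactants):
  N≡N: 1 × 972 = 972
  O=O: 1 × 489 = 489
  Σ(broken) = 1461 kJ
Bonds formed (products):
  N=O: 2 × 583 = 1166
  Σ(formed) = 1166 kJ
ΔH = Σ(broken) − Σ(formed) = 1461 − 1166 = +295 kJ

ΔH ≈ +295 kJ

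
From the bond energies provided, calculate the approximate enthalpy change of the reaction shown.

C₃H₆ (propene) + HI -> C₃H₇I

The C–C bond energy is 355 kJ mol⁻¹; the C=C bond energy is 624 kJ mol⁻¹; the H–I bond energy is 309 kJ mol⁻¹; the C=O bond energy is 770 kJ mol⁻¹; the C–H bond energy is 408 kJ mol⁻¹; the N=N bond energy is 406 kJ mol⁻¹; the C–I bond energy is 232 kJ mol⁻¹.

ΔH ≈ −62 kJ

Bonds broken (reactants):
  C–C: 1 × 355 = 355
  C–H: 6 × 408 = 2448
  C=C: 1 × 624 = 624
  H–I: 1 × 309 = 309
  Σ(broken) = 3736 kJ
Bonds formed (products):
  C–C: 2 × 355 = 710
  C–H: 7 × 408 = 2856
  C–I: 1 × 232 = 232
  Σ(formed) = 3798 kJ
ΔH = Σ(broken) − Σ(formed) = 3736 − 3798 = −62 kJ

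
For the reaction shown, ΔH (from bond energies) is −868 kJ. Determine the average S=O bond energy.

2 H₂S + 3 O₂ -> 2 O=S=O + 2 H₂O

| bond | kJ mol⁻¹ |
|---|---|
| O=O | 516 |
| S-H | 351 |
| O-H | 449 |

D(S=O) ≈ 506 kJ/mol

Let D be the S=O bond energy.
Σ(broken) = 3×516 + 4×351 = 2952
Σ(formed) = 4×449 + 4×D = 1796 + 4D
ΔH = Σ(broken) − Σ(formed) = (2952) − (1796 + 4D) = +1156 − 4D
Setting this equal to −868 kJ gives 4D = 2024, so D = 506 kJ/mol.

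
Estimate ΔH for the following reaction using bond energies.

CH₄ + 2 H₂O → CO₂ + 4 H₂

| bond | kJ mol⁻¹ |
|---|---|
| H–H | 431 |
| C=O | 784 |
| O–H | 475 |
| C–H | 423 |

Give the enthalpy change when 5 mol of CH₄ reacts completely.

ΔH = +1500 kJ

Bonds broken (reactants):
  C–H: 4 × 423 = 1692
  O–H: 4 × 475 = 1900
  Σ(broken) = 3592 kJ
Bonds formed (products):
  C=O: 2 × 784 = 1568
  H–H: 4 × 431 = 1724
  Σ(formed) = 3292 kJ
ΔH = Σ(broken) − Σ(formed) = 3592 − 3292 = +300 kJ
For 5× the reaction as written: 5 × (+300) = +1500 kJ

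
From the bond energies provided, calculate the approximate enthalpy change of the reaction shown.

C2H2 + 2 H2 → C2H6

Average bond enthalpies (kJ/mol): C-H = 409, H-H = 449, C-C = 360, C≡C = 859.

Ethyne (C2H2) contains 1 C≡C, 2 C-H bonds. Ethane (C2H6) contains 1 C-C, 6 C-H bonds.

Bonds broken (reactants):
  C≡C: 1 × 859 = 859
  C-H: 2 × 409 = 818
  H-H: 2 × 449 = 898
  Σ(broken) = 2575 kJ
Bonds formed (products):
  C-C: 1 × 360 = 360
  C-H: 6 × 409 = 2454
  Σ(formed) = 2814 kJ
ΔH = Σ(broken) − Σ(formed) = 2575 − 2814 = −239 kJ

ΔH ≈ −239 kJ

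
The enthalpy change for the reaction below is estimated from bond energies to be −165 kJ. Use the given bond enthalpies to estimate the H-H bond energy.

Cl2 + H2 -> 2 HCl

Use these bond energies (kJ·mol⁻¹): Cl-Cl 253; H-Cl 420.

Let D be the H-H bond energy.
Σ(broken) = 1×253 + 1×D = 253 + D
Σ(formed) = 2×420 = 840
ΔH = Σ(broken) − Σ(formed) = (253 + D) − (840) = −587 + D
Setting this equal to −165 kJ gives D = 422 kJ/mol.

D(H-H) ≈ 422 kJ/mol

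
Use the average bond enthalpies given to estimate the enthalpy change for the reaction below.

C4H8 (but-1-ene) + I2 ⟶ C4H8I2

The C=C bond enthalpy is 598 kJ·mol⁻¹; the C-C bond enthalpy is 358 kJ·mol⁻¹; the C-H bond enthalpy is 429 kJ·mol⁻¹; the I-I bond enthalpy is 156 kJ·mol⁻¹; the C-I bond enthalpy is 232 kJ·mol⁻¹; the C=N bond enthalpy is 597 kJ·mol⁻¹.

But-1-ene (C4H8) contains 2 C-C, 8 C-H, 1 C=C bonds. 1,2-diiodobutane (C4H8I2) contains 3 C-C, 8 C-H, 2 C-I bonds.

ΔH ≈ −68 kJ

Bonds broken (reactants):
  C-C: 2 × 358 = 716
  C-H: 8 × 429 = 3432
  C=C: 1 × 598 = 598
  I-I: 1 × 156 = 156
  Σ(broken) = 4902 kJ
Bonds formed (products):
  C-C: 3 × 358 = 1074
  C-H: 8 × 429 = 3432
  C-I: 2 × 232 = 464
  Σ(formed) = 4970 kJ
ΔH = Σ(broken) − Σ(formed) = 4902 − 4970 = −68 kJ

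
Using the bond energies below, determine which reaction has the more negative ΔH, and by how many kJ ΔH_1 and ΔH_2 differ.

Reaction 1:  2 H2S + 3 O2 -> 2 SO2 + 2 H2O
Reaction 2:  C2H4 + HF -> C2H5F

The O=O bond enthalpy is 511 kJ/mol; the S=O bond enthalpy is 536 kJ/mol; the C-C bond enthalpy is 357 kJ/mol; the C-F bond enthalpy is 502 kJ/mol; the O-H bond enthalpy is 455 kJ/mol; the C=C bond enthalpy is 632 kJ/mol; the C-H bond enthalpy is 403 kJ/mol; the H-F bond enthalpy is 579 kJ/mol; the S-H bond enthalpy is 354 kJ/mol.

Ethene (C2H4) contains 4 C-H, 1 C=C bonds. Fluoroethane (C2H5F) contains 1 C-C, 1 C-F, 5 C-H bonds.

Reaction 1:
  Bonds broken (reactants):
    O=O: 3 × 511 = 1533
    S-H: 4 × 354 = 1416
    Σ(broken) = 2949 kJ
  Bonds formed (products):
    O-H: 4 × 455 = 1820
    S=O: 4 × 536 = 2144
    Σ(formed) = 3964 kJ
  ΔH_1 = 2949 − 3964 = −1015 kJ
Reaction 2:
  Bonds broken (reactants):
    C-H: 4 × 403 = 1612
    C=C: 1 × 632 = 632
    H-F: 1 × 579 = 579
    Σ(broken) = 2823 kJ
  Bonds formed (products):
    C-C: 1 × 357 = 357
    C-F: 1 × 502 = 502
    C-H: 5 × 403 = 2015
    Σ(formed) = 2874 kJ
  ΔH_2 = 2823 − 2874 = −51 kJ
ΔH_1 − ΔH_2 = −964 kJ, so reaction 1 has the more negative ΔH; |ΔH_1 − ΔH_2| = 964 kJ.

Reaction 1, by 964 kJ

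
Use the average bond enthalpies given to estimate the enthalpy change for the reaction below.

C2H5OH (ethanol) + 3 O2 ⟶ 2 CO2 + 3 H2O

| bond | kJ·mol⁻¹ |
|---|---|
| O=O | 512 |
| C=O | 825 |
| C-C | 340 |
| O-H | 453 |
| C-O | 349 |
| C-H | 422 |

Bonds broken (reactants):
  C-C: 1 × 340 = 340
  C-H: 5 × 422 = 2110
  C-O: 1 × 349 = 349
  O-H: 1 × 453 = 453
  O=O: 3 × 512 = 1536
  Σ(broken) = 4788 kJ
Bonds formed (products):
  C=O: 4 × 825 = 3300
  O-H: 6 × 453 = 2718
  Σ(formed) = 6018 kJ
ΔH = Σ(broken) − Σ(formed) = 4788 − 6018 = −1230 kJ

ΔH ≈ −1230 kJ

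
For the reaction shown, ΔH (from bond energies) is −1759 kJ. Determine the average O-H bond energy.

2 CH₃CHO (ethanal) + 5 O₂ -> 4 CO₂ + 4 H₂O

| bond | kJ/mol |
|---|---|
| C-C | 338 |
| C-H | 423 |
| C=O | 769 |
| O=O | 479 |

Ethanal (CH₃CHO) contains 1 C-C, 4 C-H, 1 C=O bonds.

Let D be the O-H bond energy.
Σ(broken) = 2×338 + 8×423 + 2×769 + 5×479 = 7993
Σ(formed) = 8×769 + 8×D = 6152 + 8D
ΔH = Σ(broken) − Σ(formed) = (7993) − (6152 + 8D) = +1841 − 8D
Setting this equal to −1759 kJ gives 8D = 3600, so D = 450 kJ/mol.

D(O-H) ≈ 450 kJ/mol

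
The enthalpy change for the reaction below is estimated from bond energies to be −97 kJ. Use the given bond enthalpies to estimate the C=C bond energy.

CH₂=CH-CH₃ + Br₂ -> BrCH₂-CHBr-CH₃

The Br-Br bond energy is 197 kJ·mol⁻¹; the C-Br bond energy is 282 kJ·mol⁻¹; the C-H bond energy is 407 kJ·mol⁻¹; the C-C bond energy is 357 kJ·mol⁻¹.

Let D be the C=C bond energy.
Σ(broken) = 1×197 + 1×357 + 6×407 + 1×D = 2996 + D
Σ(formed) = 2×282 + 2×357 + 6×407 = 3720
ΔH = Σ(broken) − Σ(formed) = (2996 + D) − (3720) = −724 + D
Setting this equal to −97 kJ gives D = 627 kJ/mol.

D(C=C) ≈ 627 kJ/mol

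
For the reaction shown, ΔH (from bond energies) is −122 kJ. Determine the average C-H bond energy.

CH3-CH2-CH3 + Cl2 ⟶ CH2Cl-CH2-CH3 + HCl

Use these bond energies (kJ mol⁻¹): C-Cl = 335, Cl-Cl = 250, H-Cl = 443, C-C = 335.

D(C-H) ≈ 406 kJ/mol

Let D be the C-H bond energy.
Σ(broken) = 2×335 + 8×D + 1×250 = 920 + 8D
Σ(formed) = 2×335 + 1×335 + 7×D + 1×443 = 1448 + 7D
ΔH = Σ(broken) − Σ(formed) = (920 + 8D) − (1448 + 7D) = −528 + D
Setting this equal to −122 kJ gives D = 406 kJ/mol.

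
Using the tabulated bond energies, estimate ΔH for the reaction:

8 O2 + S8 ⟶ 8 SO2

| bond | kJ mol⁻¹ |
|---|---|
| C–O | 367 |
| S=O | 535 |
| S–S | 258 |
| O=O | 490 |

ΔH ≈ −2576 kJ

Bonds broken (reactants):
  O=O: 8 × 490 = 3920
  S–S: 8 × 258 = 2064
  Σ(broken) = 5984 kJ
Bonds formed (products):
  S=O: 16 × 535 = 8560
  Σ(formed) = 8560 kJ
ΔH = Σ(broken) − Σ(formed) = 5984 − 8560 = −2576 kJ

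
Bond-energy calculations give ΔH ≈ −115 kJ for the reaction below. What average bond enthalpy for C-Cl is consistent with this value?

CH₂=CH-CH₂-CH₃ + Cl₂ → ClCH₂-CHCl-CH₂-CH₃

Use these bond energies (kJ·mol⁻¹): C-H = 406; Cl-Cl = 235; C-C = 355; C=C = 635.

D(C-Cl) ≈ 315 kJ/mol

Let D be the C-Cl bond energy.
Σ(broken) = 2×355 + 8×406 + 1×635 + 1×235 = 4828
Σ(formed) = 3×355 + 2×D + 8×406 = 4313 + 2D
ΔH = Σ(broken) − Σ(formed) = (4828) − (4313 + 2D) = +515 − 2D
Setting this equal to −115 kJ gives 2D = 630, so D = 315 kJ/mol.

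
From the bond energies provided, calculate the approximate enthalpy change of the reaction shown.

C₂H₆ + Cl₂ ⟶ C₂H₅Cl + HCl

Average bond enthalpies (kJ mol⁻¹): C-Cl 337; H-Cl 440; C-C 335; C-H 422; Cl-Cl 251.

ΔH ≈ −104 kJ

Bonds broken (reactants):
  C-C: 1 × 335 = 335
  C-H: 6 × 422 = 2532
  Cl-Cl: 1 × 251 = 251
  Σ(broken) = 3118 kJ
Bonds formed (products):
  C-C: 1 × 335 = 335
  C-Cl: 1 × 337 = 337
  C-H: 5 × 422 = 2110
  H-Cl: 1 × 440 = 440
  Σ(formed) = 3222 kJ
ΔH = Σ(broken) − Σ(formed) = 3118 − 3222 = −104 kJ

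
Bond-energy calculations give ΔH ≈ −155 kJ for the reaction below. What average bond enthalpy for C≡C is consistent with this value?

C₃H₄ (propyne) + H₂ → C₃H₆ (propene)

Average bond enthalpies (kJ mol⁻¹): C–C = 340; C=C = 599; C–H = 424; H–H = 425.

D(C≡C) ≈ 867 kJ/mol

Let D be the C≡C bond energy.
Σ(broken) = 1×D + 1×340 + 4×424 + 1×425 = 2461 + D
Σ(formed) = 1×340 + 6×424 + 1×599 = 3483
ΔH = Σ(broken) − Σ(formed) = (2461 + D) − (3483) = −1022 + D
Setting this equal to −155 kJ gives D = 867 kJ/mol.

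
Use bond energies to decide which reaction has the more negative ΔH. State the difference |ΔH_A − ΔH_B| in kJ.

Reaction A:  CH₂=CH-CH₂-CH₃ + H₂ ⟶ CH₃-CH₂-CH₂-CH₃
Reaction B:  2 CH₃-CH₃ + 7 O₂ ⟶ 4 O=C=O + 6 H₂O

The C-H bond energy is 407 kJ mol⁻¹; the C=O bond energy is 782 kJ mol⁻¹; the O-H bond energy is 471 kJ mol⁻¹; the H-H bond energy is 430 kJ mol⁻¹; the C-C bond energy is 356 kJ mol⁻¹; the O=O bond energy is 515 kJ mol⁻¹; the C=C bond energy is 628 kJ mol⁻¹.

Reaction A:
  Bonds broken (reactants):
    C-C: 2 × 356 = 712
    C-H: 8 × 407 = 3256
    C=C: 1 × 628 = 628
    H-H: 1 × 430 = 430
    Σ(broken) = 5026 kJ
  Bonds formed (products):
    C-C: 3 × 356 = 1068
    C-H: 10 × 407 = 4070
    Σ(formed) = 5138 kJ
  ΔH_A = 5026 − 5138 = −112 kJ
Reaction B:
  Bonds broken (reactants):
    C-C: 2 × 356 = 712
    C-H: 12 × 407 = 4884
    O=O: 7 × 515 = 3605
    Σ(broken) = 9201 kJ
  Bonds formed (products):
    C=O: 8 × 782 = 6256
    O-H: 12 × 471 = 5652
    Σ(formed) = 11908 kJ
  ΔH_B = 9201 − 11908 = −2707 kJ
ΔH_A − ΔH_B = +2595 kJ, so reaction B has the more negative ΔH; |ΔH_A − ΔH_B| = 2595 kJ.

Reaction B, by 2595 kJ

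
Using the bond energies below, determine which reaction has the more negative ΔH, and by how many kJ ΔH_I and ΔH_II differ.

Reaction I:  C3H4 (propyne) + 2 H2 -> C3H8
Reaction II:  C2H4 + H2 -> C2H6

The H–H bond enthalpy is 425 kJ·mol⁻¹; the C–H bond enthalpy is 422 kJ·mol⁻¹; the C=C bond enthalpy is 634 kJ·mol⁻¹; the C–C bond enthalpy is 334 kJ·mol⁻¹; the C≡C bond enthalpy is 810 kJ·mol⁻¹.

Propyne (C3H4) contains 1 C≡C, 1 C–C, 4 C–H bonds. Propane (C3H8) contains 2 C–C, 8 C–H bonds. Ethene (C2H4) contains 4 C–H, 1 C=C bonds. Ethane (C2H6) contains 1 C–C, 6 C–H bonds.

Reaction I:
  Bonds broken (reactants):
    C≡C: 1 × 810 = 810
    C–C: 1 × 334 = 334
    C–H: 4 × 422 = 1688
    H–H: 2 × 425 = 850
    Σ(broken) = 3682 kJ
  Bonds formed (products):
    C–C: 2 × 334 = 668
    C–H: 8 × 422 = 3376
    Σ(formed) = 4044 kJ
  ΔH_I = 3682 − 4044 = −362 kJ
Reaction II:
  Bonds broken (reactants):
    C–H: 4 × 422 = 1688
    C=C: 1 × 634 = 634
    H–H: 1 × 425 = 425
    Σ(broken) = 2747 kJ
  Bonds formed (products):
    C–C: 1 × 334 = 334
    C–H: 6 × 422 = 2532
    Σ(formed) = 2866 kJ
  ΔH_II = 2747 − 2866 = −119 kJ
ΔH_I − ΔH_II = −243 kJ, so reaction I has the more negative ΔH; |ΔH_I − ΔH_II| = 243 kJ.

Reaction I, by 243 kJ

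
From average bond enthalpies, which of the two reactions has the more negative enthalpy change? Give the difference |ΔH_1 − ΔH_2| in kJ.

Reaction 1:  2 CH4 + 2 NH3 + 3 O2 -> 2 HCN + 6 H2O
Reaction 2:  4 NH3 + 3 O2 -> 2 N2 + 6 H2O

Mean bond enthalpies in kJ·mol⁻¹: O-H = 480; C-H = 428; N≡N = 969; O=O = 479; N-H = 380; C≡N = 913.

Reaction 1:
  Bonds broken (reactants):
    C-H: 8 × 428 = 3424
    N-H: 6 × 380 = 2280
    O=O: 3 × 479 = 1437
    Σ(broken) = 7141 kJ
  Bonds formed (products):
    C≡N: 2 × 913 = 1826
    C-H: 2 × 428 = 856
    O-H: 12 × 480 = 5760
    Σ(formed) = 8442 kJ
  ΔH_1 = 7141 − 8442 = −1301 kJ
Reaction 2:
  Bonds broken (reactants):
    N-H: 12 × 380 = 4560
    O=O: 3 × 479 = 1437
    Σ(broken) = 5997 kJ
  Bonds formed (products):
    N≡N: 2 × 969 = 1938
    O-H: 12 × 480 = 5760
    Σ(formed) = 7698 kJ
  ΔH_2 = 5997 − 7698 = −1701 kJ
ΔH_1 − ΔH_2 = +400 kJ, so reaction 2 has the more negative ΔH; |ΔH_1 − ΔH_2| = 400 kJ.

Reaction 2, by 400 kJ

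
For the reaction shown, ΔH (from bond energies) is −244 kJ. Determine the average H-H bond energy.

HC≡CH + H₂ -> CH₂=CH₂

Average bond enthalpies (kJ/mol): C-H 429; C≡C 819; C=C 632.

D(H-H) ≈ 427 kJ/mol

Let D be the H-H bond energy.
Σ(broken) = 1×819 + 2×429 + 1×D = 1677 + D
Σ(formed) = 4×429 + 1×632 = 2348
ΔH = Σ(broken) − Σ(formed) = (1677 + D) − (2348) = −671 + D
Setting this equal to −244 kJ gives D = 427 kJ/mol.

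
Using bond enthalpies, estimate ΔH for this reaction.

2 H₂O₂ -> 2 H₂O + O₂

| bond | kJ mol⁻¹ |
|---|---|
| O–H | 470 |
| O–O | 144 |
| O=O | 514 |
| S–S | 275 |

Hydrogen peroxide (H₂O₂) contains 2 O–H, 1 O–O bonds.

ΔH ≈ −226 kJ

Bonds broken (reactants):
  O–H: 4 × 470 = 1880
  O–O: 2 × 144 = 288
  Σ(broken) = 2168 kJ
Bonds formed (products):
  O–H: 4 × 470 = 1880
  O=O: 1 × 514 = 514
  Σ(formed) = 2394 kJ
ΔH = Σ(broken) − Σ(formed) = 2168 − 2394 = −226 kJ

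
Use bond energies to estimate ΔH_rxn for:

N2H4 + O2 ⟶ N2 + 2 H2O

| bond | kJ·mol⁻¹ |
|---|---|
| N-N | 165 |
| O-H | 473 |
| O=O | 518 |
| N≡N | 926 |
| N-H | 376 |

Bonds broken (reactants):
  N-H: 4 × 376 = 1504
  N-N: 1 × 165 = 165
  O=O: 1 × 518 = 518
  Σ(broken) = 2187 kJ
Bonds formed (products):
  N≡N: 1 × 926 = 926
  O-H: 4 × 473 = 1892
  Σ(formed) = 2818 kJ
ΔH = Σ(broken) − Σ(formed) = 2187 − 2818 = −631 kJ

ΔH ≈ −631 kJ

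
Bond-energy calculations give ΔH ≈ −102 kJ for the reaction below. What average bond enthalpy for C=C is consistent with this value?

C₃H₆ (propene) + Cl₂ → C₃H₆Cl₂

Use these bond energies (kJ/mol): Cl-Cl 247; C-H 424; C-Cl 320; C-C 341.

D(C=C) ≈ 632 kJ/mol

Let D be the C=C bond energy.
Σ(broken) = 1×341 + 6×424 + 1×D + 1×247 = 3132 + D
Σ(formed) = 2×341 + 2×320 + 6×424 = 3866
ΔH = Σ(broken) − Σ(formed) = (3132 + D) − (3866) = −734 + D
Setting this equal to −102 kJ gives D = 632 kJ/mol.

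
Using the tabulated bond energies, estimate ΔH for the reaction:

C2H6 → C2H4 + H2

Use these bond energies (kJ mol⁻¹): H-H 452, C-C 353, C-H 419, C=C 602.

Bonds broken (reactants):
  C-C: 1 × 353 = 353
  C-H: 6 × 419 = 2514
  Σ(broken) = 2867 kJ
Bonds formed (products):
  C-H: 4 × 419 = 1676
  C=C: 1 × 602 = 602
  H-H: 1 × 452 = 452
  Σ(formed) = 2730 kJ
ΔH = Σ(broken) − Σ(formed) = 2867 − 2730 = +137 kJ

ΔH ≈ +137 kJ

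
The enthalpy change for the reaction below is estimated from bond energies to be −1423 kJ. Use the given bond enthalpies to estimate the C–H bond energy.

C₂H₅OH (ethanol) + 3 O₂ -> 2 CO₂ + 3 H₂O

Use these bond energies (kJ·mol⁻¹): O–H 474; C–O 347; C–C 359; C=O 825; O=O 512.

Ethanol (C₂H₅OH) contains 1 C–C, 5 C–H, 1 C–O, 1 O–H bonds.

Let D be the C–H bond energy.
Σ(broken) = 1×359 + 5×D + 1×347 + 1×474 + 3×512 = 2716 + 5D
Σ(formed) = 4×825 + 6×474 = 6144
ΔH = Σ(broken) − Σ(formed) = (2716 + 5D) − (6144) = −3428 + 5D
Setting this equal to −1423 kJ gives 5D = 2005, so D = 401 kJ/mol.

D(C–H) ≈ 401 kJ/mol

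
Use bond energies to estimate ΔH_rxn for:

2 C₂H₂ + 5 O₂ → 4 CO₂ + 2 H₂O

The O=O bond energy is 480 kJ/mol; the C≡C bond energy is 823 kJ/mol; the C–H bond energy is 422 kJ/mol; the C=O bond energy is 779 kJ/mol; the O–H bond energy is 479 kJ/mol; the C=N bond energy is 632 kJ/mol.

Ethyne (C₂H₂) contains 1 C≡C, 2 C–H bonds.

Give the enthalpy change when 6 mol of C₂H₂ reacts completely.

Bonds broken (reactants):
  C≡C: 2 × 823 = 1646
  C–H: 4 × 422 = 1688
  O=O: 5 × 480 = 2400
  Σ(broken) = 5734 kJ
Bonds formed (products):
  C=O: 8 × 779 = 6232
  O–H: 4 × 479 = 1916
  Σ(formed) = 8148 kJ
ΔH = Σ(broken) − Σ(formed) = 5734 − 8148 = −2414 kJ
For 3× the reaction as written: 3 × (−2414) = −7242 kJ

ΔH = −7242 kJ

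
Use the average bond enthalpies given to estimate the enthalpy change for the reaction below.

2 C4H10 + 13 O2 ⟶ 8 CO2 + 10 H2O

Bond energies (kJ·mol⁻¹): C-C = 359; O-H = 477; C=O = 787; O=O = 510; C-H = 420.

Bonds broken (reactants):
  C-C: 6 × 359 = 2154
  C-H: 20 × 420 = 8400
  O=O: 13 × 510 = 6630
  Σ(broken) = 17184 kJ
Bonds formed (products):
  C=O: 16 × 787 = 12592
  O-H: 20 × 477 = 9540
  Σ(formed) = 22132 kJ
ΔH = Σ(broken) − Σ(formed) = 17184 − 22132 = −4948 kJ

ΔH ≈ −4948 kJ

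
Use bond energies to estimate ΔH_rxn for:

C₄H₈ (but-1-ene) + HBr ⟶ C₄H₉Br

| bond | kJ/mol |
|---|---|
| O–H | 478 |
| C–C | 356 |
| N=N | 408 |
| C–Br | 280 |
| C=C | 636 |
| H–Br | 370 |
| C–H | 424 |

Bonds broken (reactants):
  C–C: 2 × 356 = 712
  C–H: 8 × 424 = 3392
  C=C: 1 × 636 = 636
  H–Br: 1 × 370 = 370
  Σ(broken) = 5110 kJ
Bonds formed (products):
  C–Br: 1 × 280 = 280
  C–C: 3 × 356 = 1068
  C–H: 9 × 424 = 3816
  Σ(formed) = 5164 kJ
ΔH = Σ(broken) − Σ(formed) = 5110 − 5164 = −54 kJ

ΔH ≈ −54 kJ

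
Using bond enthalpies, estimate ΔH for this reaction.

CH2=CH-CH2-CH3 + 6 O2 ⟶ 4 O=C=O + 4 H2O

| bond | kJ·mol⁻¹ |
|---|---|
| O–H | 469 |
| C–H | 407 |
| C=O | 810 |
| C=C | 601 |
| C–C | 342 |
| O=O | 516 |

Bonds broken (reactants):
  C–C: 2 × 342 = 684
  C–H: 8 × 407 = 3256
  C=C: 1 × 601 = 601
  O=O: 6 × 516 = 3096
  Σ(broken) = 7637 kJ
Bonds formed (products):
  C=O: 8 × 810 = 6480
  O–H: 8 × 469 = 3752
  Σ(formed) = 10232 kJ
ΔH = Σ(broken) − Σ(formed) = 7637 − 10232 = −2595 kJ

ΔH ≈ −2595 kJ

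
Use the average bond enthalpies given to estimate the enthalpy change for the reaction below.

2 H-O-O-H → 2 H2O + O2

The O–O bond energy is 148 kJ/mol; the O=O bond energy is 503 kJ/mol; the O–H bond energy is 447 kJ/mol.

ΔH ≈ −207 kJ

Bonds broken (reactants):
  O–H: 4 × 447 = 1788
  O–O: 2 × 148 = 296
  Σ(broken) = 2084 kJ
Bonds formed (products):
  O–H: 4 × 447 = 1788
  O=O: 1 × 503 = 503
  Σ(formed) = 2291 kJ
ΔH = Σ(broken) − Σ(formed) = 2084 − 2291 = −207 kJ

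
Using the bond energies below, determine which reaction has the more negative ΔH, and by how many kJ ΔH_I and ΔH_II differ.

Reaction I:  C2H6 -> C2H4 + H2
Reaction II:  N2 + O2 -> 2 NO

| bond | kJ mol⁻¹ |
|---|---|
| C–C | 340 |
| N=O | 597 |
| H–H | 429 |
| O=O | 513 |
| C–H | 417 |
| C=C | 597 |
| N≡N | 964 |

Reaction I:
  Bonds broken (reactants):
    C–C: 1 × 340 = 340
    C–H: 6 × 417 = 2502
    Σ(broken) = 2842 kJ
  Bonds formed (products):
    C–H: 4 × 417 = 1668
    C=C: 1 × 597 = 597
    H–H: 1 × 429 = 429
    Σ(formed) = 2694 kJ
  ΔH_I = 2842 − 2694 = +148 kJ
Reaction II:
  Bonds broken (reactants):
    N≡N: 1 × 964 = 964
    O=O: 1 × 513 = 513
    Σ(broken) = 1477 kJ
  Bonds formed (products):
    N=O: 2 × 597 = 1194
    Σ(formed) = 1194 kJ
  ΔH_II = 1477 − 1194 = +283 kJ
ΔH_I − ΔH_II = −135 kJ, so reaction I has the more negative ΔH; |ΔH_I − ΔH_II| = 135 kJ.

Reaction I, by 135 kJ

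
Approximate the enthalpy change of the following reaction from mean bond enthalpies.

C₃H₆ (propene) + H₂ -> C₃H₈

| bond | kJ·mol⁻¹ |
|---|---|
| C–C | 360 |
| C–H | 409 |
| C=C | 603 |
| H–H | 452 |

ΔH ≈ −123 kJ

Bonds broken (reactants):
  C–C: 1 × 360 = 360
  C–H: 6 × 409 = 2454
  C=C: 1 × 603 = 603
  H–H: 1 × 452 = 452
  Σ(broken) = 3869 kJ
Bonds formed (products):
  C–C: 2 × 360 = 720
  C–H: 8 × 409 = 3272
  Σ(formed) = 3992 kJ
ΔH = Σ(broken) − Σ(formed) = 3869 − 3992 = −123 kJ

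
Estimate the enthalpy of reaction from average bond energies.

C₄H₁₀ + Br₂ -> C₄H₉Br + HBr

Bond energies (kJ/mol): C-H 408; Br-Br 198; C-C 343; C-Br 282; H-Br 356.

ΔH ≈ −32 kJ

Bonds broken (reactants):
  Br-Br: 1 × 198 = 198
  C-C: 3 × 343 = 1029
  C-H: 10 × 408 = 4080
  Σ(broken) = 5307 kJ
Bonds formed (products):
  C-Br: 1 × 282 = 282
  C-C: 3 × 343 = 1029
  C-H: 9 × 408 = 3672
  H-Br: 1 × 356 = 356
  Σ(formed) = 5339 kJ
ΔH = Σ(broken) − Σ(formed) = 5307 − 5339 = −32 kJ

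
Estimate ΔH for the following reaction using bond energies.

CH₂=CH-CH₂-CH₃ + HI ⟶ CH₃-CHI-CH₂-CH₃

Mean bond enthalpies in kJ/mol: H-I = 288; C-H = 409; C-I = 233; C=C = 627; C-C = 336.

ΔH ≈ −63 kJ

Bonds broken (reactants):
  C-C: 2 × 336 = 672
  C-H: 8 × 409 = 3272
  C=C: 1 × 627 = 627
  H-I: 1 × 288 = 288
  Σ(broken) = 4859 kJ
Bonds formed (products):
  C-C: 3 × 336 = 1008
  C-H: 9 × 409 = 3681
  C-I: 1 × 233 = 233
  Σ(formed) = 4922 kJ
ΔH = Σ(broken) − Σ(formed) = 4859 − 4922 = −63 kJ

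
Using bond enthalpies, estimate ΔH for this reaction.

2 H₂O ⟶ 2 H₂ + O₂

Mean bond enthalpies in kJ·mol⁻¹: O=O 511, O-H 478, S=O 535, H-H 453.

Bonds broken (reactants):
  O-H: 4 × 478 = 1912
  Σ(broken) = 1912 kJ
Bonds formed (products):
  H-H: 2 × 453 = 906
  O=O: 1 × 511 = 511
  Σ(formed) = 1417 kJ
ΔH = Σ(broken) − Σ(formed) = 1912 − 1417 = +495 kJ

ΔH ≈ +495 kJ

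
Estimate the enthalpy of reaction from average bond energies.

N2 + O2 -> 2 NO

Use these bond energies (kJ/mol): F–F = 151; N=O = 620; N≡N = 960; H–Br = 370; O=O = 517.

ΔH ≈ +237 kJ

Bonds broken (reactants):
  N≡N: 1 × 960 = 960
  O=O: 1 × 517 = 517
  Σ(broken) = 1477 kJ
Bonds formed (products):
  N=O: 2 × 620 = 1240
  Σ(formed) = 1240 kJ
ΔH = Σ(broken) − Σ(formed) = 1477 − 1240 = +237 kJ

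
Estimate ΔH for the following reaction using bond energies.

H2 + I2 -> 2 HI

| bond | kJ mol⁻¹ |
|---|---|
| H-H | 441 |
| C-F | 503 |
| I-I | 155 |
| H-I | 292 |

Bonds broken (reactants):
  H-H: 1 × 441 = 441
  I-I: 1 × 155 = 155
  Σ(broken) = 596 kJ
Bonds formed (products):
  H-I: 2 × 292 = 584
  Σ(formed) = 584 kJ
ΔH = Σ(broken) − Σ(formed) = 596 − 584 = +12 kJ

ΔH ≈ +12 kJ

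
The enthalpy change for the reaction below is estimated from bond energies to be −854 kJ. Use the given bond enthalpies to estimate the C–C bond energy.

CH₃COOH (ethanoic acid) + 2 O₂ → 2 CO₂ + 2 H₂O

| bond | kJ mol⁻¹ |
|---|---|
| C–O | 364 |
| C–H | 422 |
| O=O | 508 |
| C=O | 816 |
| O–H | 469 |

D(C–C) ≈ 355 kJ/mol

Let D be the C–C bond energy.
Σ(broken) = 1×D + 3×422 + 1×364 + 1×816 + 1×469 + 2×508 = 3931 + D
Σ(formed) = 4×816 + 4×469 = 5140
ΔH = Σ(broken) − Σ(formed) = (3931 + D) − (5140) = −1209 + D
Setting this equal to −854 kJ gives D = 355 kJ/mol.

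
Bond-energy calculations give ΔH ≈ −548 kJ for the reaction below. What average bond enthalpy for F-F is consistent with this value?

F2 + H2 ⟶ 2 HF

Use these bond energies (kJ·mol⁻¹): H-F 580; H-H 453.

Let D be the F-F bond energy.
Σ(broken) = 1×D + 1×453 = 453 + D
Σ(formed) = 2×580 = 1160
ΔH = Σ(broken) − Σ(formed) = (453 + D) − (1160) = −707 + D
Setting this equal to −548 kJ gives D = 159 kJ/mol.

D(F-F) ≈ 159 kJ/mol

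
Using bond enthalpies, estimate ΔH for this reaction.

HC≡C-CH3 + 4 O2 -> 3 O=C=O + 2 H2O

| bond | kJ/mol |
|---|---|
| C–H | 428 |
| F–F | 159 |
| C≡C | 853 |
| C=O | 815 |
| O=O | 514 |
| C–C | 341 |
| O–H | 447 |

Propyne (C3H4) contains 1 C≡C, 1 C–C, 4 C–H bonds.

Bonds broken (reactants):
  C≡C: 1 × 853 = 853
  C–C: 1 × 341 = 341
  C–H: 4 × 428 = 1712
  O=O: 4 × 514 = 2056
  Σ(broken) = 4962 kJ
Bonds formed (products):
  C=O: 6 × 815 = 4890
  O–H: 4 × 447 = 1788
  Σ(formed) = 6678 kJ
ΔH = Σ(broken) − Σ(formed) = 4962 − 6678 = −1716 kJ

ΔH ≈ −1716 kJ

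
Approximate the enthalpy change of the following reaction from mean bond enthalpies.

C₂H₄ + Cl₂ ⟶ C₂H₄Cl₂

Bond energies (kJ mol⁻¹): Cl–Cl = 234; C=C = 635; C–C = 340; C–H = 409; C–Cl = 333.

Bonds broken (reactants):
  C–H: 4 × 409 = 1636
  C=C: 1 × 635 = 635
  Cl–Cl: 1 × 234 = 234
  Σ(broken) = 2505 kJ
Bonds formed (products):
  C–C: 1 × 340 = 340
  C–Cl: 2 × 333 = 666
  C–H: 4 × 409 = 1636
  Σ(formed) = 2642 kJ
ΔH = Σ(broken) − Σ(formed) = 2505 − 2642 = −137 kJ

ΔH ≈ −137 kJ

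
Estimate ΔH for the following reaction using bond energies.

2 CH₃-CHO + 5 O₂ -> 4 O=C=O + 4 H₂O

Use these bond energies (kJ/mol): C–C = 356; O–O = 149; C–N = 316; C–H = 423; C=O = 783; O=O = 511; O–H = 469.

Bonds broken (reactants):
  C–C: 2 × 356 = 712
  C–H: 8 × 423 = 3384
  C=O: 2 × 783 = 1566
  O=O: 5 × 511 = 2555
  Σ(broken) = 8217 kJ
Bonds formed (products):
  C=O: 8 × 783 = 6264
  O–H: 8 × 469 = 3752
  Σ(formed) = 10016 kJ
ΔH = Σ(broken) − Σ(formed) = 8217 − 10016 = −1799 kJ

ΔH ≈ −1799 kJ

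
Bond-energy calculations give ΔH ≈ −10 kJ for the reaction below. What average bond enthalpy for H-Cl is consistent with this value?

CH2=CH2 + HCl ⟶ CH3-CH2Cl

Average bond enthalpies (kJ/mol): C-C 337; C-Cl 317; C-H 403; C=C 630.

D(H-Cl) ≈ 417 kJ/mol

Let D be the H-Cl bond energy.
Σ(broken) = 4×403 + 1×630 + 1×D = 2242 + D
Σ(formed) = 1×337 + 1×317 + 5×403 = 2669
ΔH = Σ(broken) − Σ(formed) = (2242 + D) − (2669) = −427 + D
Setting this equal to −10 kJ gives D = 417 kJ/mol.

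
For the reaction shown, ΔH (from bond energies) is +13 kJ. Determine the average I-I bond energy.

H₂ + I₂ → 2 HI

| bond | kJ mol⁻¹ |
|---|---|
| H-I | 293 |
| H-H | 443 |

D(I-I) ≈ 156 kJ/mol

Let D be the I-I bond energy.
Σ(broken) = 1×443 + 1×D = 443 + D
Σ(formed) = 2×293 = 586
ΔH = Σ(broken) − Σ(formed) = (443 + D) − (586) = −143 + D
Setting this equal to +13 kJ gives D = 156 kJ/mol.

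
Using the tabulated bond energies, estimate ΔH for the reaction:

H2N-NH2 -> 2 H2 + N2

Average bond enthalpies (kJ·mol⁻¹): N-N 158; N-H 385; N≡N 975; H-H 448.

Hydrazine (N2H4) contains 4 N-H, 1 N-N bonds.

ΔH ≈ −173 kJ

Bonds broken (reactants):
  N-H: 4 × 385 = 1540
  N-N: 1 × 158 = 158
  Σ(broken) = 1698 kJ
Bonds formed (products):
  H-H: 2 × 448 = 896
  N≡N: 1 × 975 = 975
  Σ(formed) = 1871 kJ
ΔH = Σ(broken) − Σ(formed) = 1698 − 1871 = −173 kJ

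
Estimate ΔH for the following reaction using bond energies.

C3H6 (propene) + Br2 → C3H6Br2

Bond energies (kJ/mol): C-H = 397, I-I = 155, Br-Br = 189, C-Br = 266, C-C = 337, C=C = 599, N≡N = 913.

Bonds broken (reactants):
  Br-Br: 1 × 189 = 189
  C-C: 1 × 337 = 337
  C-H: 6 × 397 = 2382
  C=C: 1 × 599 = 599
  Σ(broken) = 3507 kJ
Bonds formed (products):
  C-Br: 2 × 266 = 532
  C-C: 2 × 337 = 674
  C-H: 6 × 397 = 2382
  Σ(formed) = 3588 kJ
ΔH = Σ(broken) − Σ(formed) = 3507 − 3588 = −81 kJ

ΔH ≈ −81 kJ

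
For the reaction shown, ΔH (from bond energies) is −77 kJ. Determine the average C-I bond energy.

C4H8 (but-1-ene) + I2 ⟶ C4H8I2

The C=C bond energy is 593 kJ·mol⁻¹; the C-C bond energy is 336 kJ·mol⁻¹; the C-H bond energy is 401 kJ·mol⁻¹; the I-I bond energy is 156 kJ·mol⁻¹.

Let D be the C-I bond energy.
Σ(broken) = 2×336 + 8×401 + 1×593 + 1×156 = 4629
Σ(formed) = 3×336 + 8×401 + 2×D = 4216 + 2D
ΔH = Σ(broken) − Σ(formed) = (4629) − (4216 + 2D) = +413 − 2D
Setting this equal to −77 kJ gives 2D = 490, so D = 245 kJ/mol.

D(C-I) ≈ 245 kJ/mol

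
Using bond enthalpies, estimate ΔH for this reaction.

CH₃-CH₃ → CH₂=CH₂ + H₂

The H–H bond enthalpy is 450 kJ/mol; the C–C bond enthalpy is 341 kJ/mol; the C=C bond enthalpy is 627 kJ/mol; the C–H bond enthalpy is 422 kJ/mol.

Bonds broken (reactants):
  C–C: 1 × 341 = 341
  C–H: 6 × 422 = 2532
  Σ(broken) = 2873 kJ
Bonds formed (products):
  C–H: 4 × 422 = 1688
  C=C: 1 × 627 = 627
  H–H: 1 × 450 = 450
  Σ(formed) = 2765 kJ
ΔH = Σ(broken) − Σ(formed) = 2873 − 2765 = +108 kJ

ΔH ≈ +108 kJ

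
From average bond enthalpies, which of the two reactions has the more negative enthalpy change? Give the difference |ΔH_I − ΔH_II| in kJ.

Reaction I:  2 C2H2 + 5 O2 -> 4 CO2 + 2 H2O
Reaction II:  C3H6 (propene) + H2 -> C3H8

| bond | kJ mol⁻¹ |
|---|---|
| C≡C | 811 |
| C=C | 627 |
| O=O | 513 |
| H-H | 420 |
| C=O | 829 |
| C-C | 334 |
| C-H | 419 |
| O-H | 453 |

Reaction I, by 2456 kJ

Reaction I:
  Bonds broken (reactants):
    C≡C: 2 × 811 = 1622
    C-H: 4 × 419 = 1676
    O=O: 5 × 513 = 2565
    Σ(broken) = 5863 kJ
  Bonds formed (products):
    C=O: 8 × 829 = 6632
    O-H: 4 × 453 = 1812
    Σ(formed) = 8444 kJ
  ΔH_I = 5863 − 8444 = −2581 kJ
Reaction II:
  Bonds broken (reactants):
    C-C: 1 × 334 = 334
    C-H: 6 × 419 = 2514
    C=C: 1 × 627 = 627
    H-H: 1 × 420 = 420
    Σ(broken) = 3895 kJ
  Bonds formed (products):
    C-C: 2 × 334 = 668
    C-H: 8 × 419 = 3352
    Σ(formed) = 4020 kJ
  ΔH_II = 3895 − 4020 = −125 kJ
ΔH_I − ΔH_II = −2456 kJ, so reaction I has the more negative ΔH; |ΔH_I − ΔH_II| = 2456 kJ.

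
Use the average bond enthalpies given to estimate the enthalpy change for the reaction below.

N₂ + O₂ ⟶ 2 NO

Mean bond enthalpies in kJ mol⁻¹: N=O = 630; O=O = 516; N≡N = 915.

ΔH ≈ +171 kJ

Bonds broken (reactants):
  N≡N: 1 × 915 = 915
  O=O: 1 × 516 = 516
  Σ(broken) = 1431 kJ
Bonds formed (products):
  N=O: 2 × 630 = 1260
  Σ(formed) = 1260 kJ
ΔH = Σ(broken) − Σ(formed) = 1431 − 1260 = +171 kJ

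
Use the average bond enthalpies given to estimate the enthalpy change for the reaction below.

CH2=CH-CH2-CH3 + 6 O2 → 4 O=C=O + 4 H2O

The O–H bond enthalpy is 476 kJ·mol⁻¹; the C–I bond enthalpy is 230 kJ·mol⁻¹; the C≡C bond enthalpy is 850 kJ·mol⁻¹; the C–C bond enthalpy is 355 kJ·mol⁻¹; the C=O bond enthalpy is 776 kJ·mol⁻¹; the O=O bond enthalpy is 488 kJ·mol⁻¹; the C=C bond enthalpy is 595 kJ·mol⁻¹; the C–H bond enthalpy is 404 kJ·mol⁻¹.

ΔH ≈ −2551 kJ

Bonds broken (reactants):
  C–C: 2 × 355 = 710
  C–H: 8 × 404 = 3232
  C=C: 1 × 595 = 595
  O=O: 6 × 488 = 2928
  Σ(broken) = 7465 kJ
Bonds formed (products):
  C=O: 8 × 776 = 6208
  O–H: 8 × 476 = 3808
  Σ(formed) = 10016 kJ
ΔH = Σ(broken) − Σ(formed) = 7465 − 10016 = −2551 kJ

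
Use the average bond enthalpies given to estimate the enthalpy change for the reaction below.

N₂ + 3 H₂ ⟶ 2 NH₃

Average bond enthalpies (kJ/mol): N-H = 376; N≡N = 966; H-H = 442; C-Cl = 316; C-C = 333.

Bonds broken (reactants):
  H-H: 3 × 442 = 1326
  N≡N: 1 × 966 = 966
  Σ(broken) = 2292 kJ
Bonds formed (products):
  N-H: 6 × 376 = 2256
  Σ(formed) = 2256 kJ
ΔH = Σ(broken) − Σ(formed) = 2292 − 2256 = +36 kJ

ΔH ≈ +36 kJ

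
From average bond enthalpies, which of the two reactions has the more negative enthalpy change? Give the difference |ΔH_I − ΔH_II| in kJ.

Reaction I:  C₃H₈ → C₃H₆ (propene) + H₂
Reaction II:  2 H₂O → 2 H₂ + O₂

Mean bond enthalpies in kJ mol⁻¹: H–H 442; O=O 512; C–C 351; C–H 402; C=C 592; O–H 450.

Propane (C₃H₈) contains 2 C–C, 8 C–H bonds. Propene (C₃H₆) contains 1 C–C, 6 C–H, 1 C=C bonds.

Reaction I:
  Bonds broken (reactants):
    C–C: 2 × 351 = 702
    C–H: 8 × 402 = 3216
    Σ(broken) = 3918 kJ
  Bonds formed (products):
    C–C: 1 × 351 = 351
    C–H: 6 × 402 = 2412
    C=C: 1 × 592 = 592
    H–H: 1 × 442 = 442
    Σ(formed) = 3797 kJ
  ΔH_I = 3918 − 3797 = +121 kJ
Reaction II:
  Bonds broken (reactants):
    O–H: 4 × 450 = 1800
    Σ(broken) = 1800 kJ
  Bonds formed (products):
    H–H: 2 × 442 = 884
    O=O: 1 × 512 = 512
    Σ(formed) = 1396 kJ
  ΔH_II = 1800 − 1396 = +404 kJ
ΔH_I − ΔH_II = −283 kJ, so reaction I has the more negative ΔH; |ΔH_I − ΔH_II| = 283 kJ.

Reaction I, by 283 kJ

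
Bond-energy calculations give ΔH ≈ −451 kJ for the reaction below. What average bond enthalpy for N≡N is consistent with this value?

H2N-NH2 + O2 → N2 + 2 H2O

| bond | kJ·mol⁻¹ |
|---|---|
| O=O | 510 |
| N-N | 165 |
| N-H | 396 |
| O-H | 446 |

Let D be the N≡N bond energy.
Σ(broken) = 4×396 + 1×165 + 1×510 = 2259
Σ(formed) = 1×D + 4×446 = 1784 + D
ΔH = Σ(broken) − Σ(formed) = (2259) − (1784 + D) = +475 − D
Setting this equal to −451 kJ gives D = 926 kJ/mol.

D(N≡N) ≈ 926 kJ/mol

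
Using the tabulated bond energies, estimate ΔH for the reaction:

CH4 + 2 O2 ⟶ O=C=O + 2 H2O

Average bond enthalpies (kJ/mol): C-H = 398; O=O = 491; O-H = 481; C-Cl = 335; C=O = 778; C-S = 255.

ΔH ≈ −906 kJ

Bonds broken (reactants):
  C-H: 4 × 398 = 1592
  O=O: 2 × 491 = 982
  Σ(broken) = 2574 kJ
Bonds formed (products):
  C=O: 2 × 778 = 1556
  O-H: 4 × 481 = 1924
  Σ(formed) = 3480 kJ
ΔH = Σ(broken) − Σ(formed) = 2574 − 3480 = −906 kJ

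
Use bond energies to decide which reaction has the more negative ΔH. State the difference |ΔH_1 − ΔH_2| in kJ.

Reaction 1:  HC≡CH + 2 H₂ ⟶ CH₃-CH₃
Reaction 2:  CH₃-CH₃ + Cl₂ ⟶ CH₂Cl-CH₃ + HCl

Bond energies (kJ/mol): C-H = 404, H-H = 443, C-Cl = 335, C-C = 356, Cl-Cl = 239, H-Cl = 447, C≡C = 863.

Reaction 1, by 84 kJ

Reaction 1:
  Bonds broken (reactants):
    C≡C: 1 × 863 = 863
    C-H: 2 × 404 = 808
    H-H: 2 × 443 = 886
    Σ(broken) = 2557 kJ
  Bonds formed (products):
    C-C: 1 × 356 = 356
    C-H: 6 × 404 = 2424
    Σ(formed) = 2780 kJ
  ΔH_1 = 2557 − 2780 = −223 kJ
Reaction 2:
  Bonds broken (reactants):
    C-C: 1 × 356 = 356
    C-H: 6 × 404 = 2424
    Cl-Cl: 1 × 239 = 239
    Σ(broken) = 3019 kJ
  Bonds formed (products):
    C-C: 1 × 356 = 356
    C-Cl: 1 × 335 = 335
    C-H: 5 × 404 = 2020
    H-Cl: 1 × 447 = 447
    Σ(formed) = 3158 kJ
  ΔH_2 = 3019 − 3158 = −139 kJ
ΔH_1 − ΔH_2 = −84 kJ, so reaction 1 has the more negative ΔH; |ΔH_1 − ΔH_2| = 84 kJ.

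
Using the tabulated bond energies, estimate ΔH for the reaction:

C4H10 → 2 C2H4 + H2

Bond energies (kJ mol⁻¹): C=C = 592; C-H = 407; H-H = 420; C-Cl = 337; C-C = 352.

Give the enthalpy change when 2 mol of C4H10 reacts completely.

Bonds broken (reactants):
  C-C: 3 × 352 = 1056
  C-H: 10 × 407 = 4070
  Σ(broken) = 5126 kJ
Bonds formed (products):
  C-H: 8 × 407 = 3256
  C=C: 2 × 592 = 1184
  H-H: 1 × 420 = 420
  Σ(formed) = 4860 kJ
ΔH = Σ(broken) − Σ(formed) = 5126 − 4860 = +266 kJ
For 2× the reaction as written: 2 × (+266) = +532 kJ

ΔH = +532 kJ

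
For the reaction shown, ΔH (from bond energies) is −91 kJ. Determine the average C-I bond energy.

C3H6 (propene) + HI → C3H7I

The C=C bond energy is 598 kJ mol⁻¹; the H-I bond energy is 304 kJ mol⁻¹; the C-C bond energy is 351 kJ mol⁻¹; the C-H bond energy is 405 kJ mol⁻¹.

Let D be the C-I bond energy.
Σ(broken) = 1×351 + 6×405 + 1×598 + 1×304 = 3683
Σ(formed) = 2×351 + 7×405 + 1×D = 3537 + D
ΔH = Σ(broken) − Σ(formed) = (3683) − (3537 + D) = +146 − D
Setting this equal to −91 kJ gives D = 237 kJ/mol.

D(C-I) ≈ 237 kJ/mol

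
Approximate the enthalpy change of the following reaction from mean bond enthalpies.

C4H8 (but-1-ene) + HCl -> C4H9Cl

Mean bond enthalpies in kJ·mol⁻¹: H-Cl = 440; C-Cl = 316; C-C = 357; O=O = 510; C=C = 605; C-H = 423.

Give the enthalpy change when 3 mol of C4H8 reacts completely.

ΔH = −153 kJ

Bonds broken (reactants):
  C-C: 2 × 357 = 714
  C-H: 8 × 423 = 3384
  C=C: 1 × 605 = 605
  H-Cl: 1 × 440 = 440
  Σ(broken) = 5143 kJ
Bonds formed (products):
  C-C: 3 × 357 = 1071
  C-Cl: 1 × 316 = 316
  C-H: 9 × 423 = 3807
  Σ(formed) = 5194 kJ
ΔH = Σ(broken) − Σ(formed) = 5143 − 5194 = −51 kJ
For 3× the reaction as written: 3 × (−51) = −153 kJ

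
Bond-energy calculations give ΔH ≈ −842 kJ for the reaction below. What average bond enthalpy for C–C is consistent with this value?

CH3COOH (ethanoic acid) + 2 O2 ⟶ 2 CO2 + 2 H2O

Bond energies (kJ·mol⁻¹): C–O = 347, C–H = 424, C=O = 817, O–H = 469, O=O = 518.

D(C–C) ≈ 361 kJ/mol

Let D be the C–C bond energy.
Σ(broken) = 1×D + 3×424 + 1×347 + 1×817 + 1×469 + 2×518 = 3941 + D
Σ(formed) = 4×817 + 4×469 = 5144
ΔH = Σ(broken) − Σ(formed) = (3941 + D) − (5144) = −1203 + D
Setting this equal to −842 kJ gives D = 361 kJ/mol.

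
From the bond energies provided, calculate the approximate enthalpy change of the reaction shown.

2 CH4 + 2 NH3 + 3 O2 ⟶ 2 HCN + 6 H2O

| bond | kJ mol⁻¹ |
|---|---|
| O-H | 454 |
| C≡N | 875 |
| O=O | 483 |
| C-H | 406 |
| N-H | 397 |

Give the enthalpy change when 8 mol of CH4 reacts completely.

Bonds broken (reactants):
  C-H: 8 × 406 = 3248
  N-H: 6 × 397 = 2382
  O=O: 3 × 483 = 1449
  Σ(broken) = 7079 kJ
Bonds formed (products):
  C≡N: 2 × 875 = 1750
  C-H: 2 × 406 = 812
  O-H: 12 × 454 = 5448
  Σ(formed) = 8010 kJ
ΔH = Σ(broken) − Σ(formed) = 7079 − 8010 = −931 kJ
For 4× the reaction as written: 4 × (−931) = −3724 kJ

ΔH = −3724 kJ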